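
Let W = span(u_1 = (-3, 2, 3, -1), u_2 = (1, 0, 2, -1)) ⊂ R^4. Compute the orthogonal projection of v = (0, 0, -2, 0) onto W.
proj_W(v) = (-4/61, -20/61, -98/61, 44/61)

Set up U = [u_1 | ... | u_2] ∈ R^(4×2). The projector onto W = col(U) is P = U (U^T U)^(-1) U^T.
Compute U^T U =
  [23, 4]
  [4, 6],
and U^T v = (-6, -4).
Solve U^T U · c = U^T v for the coefficients: c = (-10/61, -34/61). The projection is proj_W(v) = U c.
Check: (v - proj_W(v)) · u_1 = 0  (should be 0).
Check: (v - proj_W(v)) · u_2 = 0  (should be 0).
Result: proj_W(v) = (-4/61, -20/61, -98/61, 44/61).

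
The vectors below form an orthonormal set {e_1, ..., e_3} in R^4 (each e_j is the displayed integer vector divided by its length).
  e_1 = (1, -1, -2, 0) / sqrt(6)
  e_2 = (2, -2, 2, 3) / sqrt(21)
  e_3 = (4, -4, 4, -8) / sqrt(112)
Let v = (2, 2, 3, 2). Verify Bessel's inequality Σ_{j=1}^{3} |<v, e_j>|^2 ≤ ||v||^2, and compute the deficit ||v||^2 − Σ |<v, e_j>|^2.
Σ |<v, e_j>|^2 = 13; ||v||^2 = 21; deficit = 8

Write each e_j = u_j / sqrt(<u_j, u_j>) where u_j is the displayed integer vector. Then <v, e_j> = <v, u_j> / sqrt(<u_j, u_j>), so |<v, e_j>|^2 = <v, u_j>^2 / <u_j, u_j>.
Coefficients: <v, e_1> = -6/sqrt(6), <v, e_2> = 12/sqrt(21), <v, e_3> = -4/sqrt(112).
Square and sum: Σ |<v, e_j>|^2 = 13.
Compute ||v||^2 = v·v = 21.
Deficit = 21 − 13 = 8 ≥ 0, confirming Bessel's inequality. (The deficit equals ||v − Σ <v,e_j> e_j||^2, the squared distance from v to span{e_j}.)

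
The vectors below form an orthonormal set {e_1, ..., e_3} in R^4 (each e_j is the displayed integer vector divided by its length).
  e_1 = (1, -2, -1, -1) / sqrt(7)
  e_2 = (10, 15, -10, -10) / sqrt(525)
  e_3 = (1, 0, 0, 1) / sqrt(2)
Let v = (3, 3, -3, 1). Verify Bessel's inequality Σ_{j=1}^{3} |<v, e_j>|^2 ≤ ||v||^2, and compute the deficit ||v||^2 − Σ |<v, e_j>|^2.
Σ |<v, e_j>|^2 = 76/3; ||v||^2 = 28; deficit = 8/3

Write each e_j = u_j / sqrt(<u_j, u_j>) where u_j is the displayed integer vector. Then <v, e_j> = <v, u_j> / sqrt(<u_j, u_j>), so |<v, e_j>|^2 = <v, u_j>^2 / <u_j, u_j>.
Coefficients: <v, e_1> = -1/sqrt(7), <v, e_2> = 95/sqrt(525), <v, e_3> = 4/sqrt(2).
Square and sum: Σ |<v, e_j>|^2 = 76/3.
Compute ||v||^2 = v·v = 28.
Deficit = 28 − 76/3 = 8/3 ≥ 0, confirming Bessel's inequality. (The deficit equals ||v − Σ <v,e_j> e_j||^2, the squared distance from v to span{e_j}.)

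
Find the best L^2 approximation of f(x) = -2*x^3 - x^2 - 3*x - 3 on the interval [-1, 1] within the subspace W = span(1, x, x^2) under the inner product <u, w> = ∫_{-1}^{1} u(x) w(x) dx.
g(x) = -x^2 - 21*x/5 - 3

The best approximation g ∈ W is the orthogonal projection of f onto W. Writing g = a_0 + a_1 x + a_2 x^2, the coefficients solve the normal equations G · a = b where
  G_{ij} = <φ_i, φ_j> and b_i = <f, φ_i>, with φ_0 = 1, φ_1 = x, φ_2 = x^2.
G =
  [2, 0, 2/3]
  [0, 2/3, 0]
  [2/3, 0, 2/5],
b = (-20/3, -14/5, -12/5).
Solving gives a_0 = -3, a_1 = -21/5, a_2 = -1, so
  g(x) = -x^2 - 21*x/5 - 3.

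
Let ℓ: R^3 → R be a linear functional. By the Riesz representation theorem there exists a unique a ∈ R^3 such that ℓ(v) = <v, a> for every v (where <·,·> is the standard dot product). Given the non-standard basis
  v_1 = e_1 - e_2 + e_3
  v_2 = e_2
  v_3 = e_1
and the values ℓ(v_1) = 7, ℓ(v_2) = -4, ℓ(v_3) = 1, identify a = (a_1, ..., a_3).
a = (1, -4, 2)

Write a = (a_1, ..., a_3) in the standard basis. For each basis vector v_i, ℓ(v_i) = <v_i, a> is a linear equation in the a_j's. Collect the n equations into a matrix system V a = ℓ, where row i of V is v_i (expressed in the standard basis). Since V is invertible (lower-triangular with 1s on the diagonal, up to permutation), solve by back-substitution:
  V =
[[1, -1, 1],
 [0, 1, 0],
 [1, 0, 0]]
  V a = (7, -4, 1)
Solving gives a = (1, -4, 2).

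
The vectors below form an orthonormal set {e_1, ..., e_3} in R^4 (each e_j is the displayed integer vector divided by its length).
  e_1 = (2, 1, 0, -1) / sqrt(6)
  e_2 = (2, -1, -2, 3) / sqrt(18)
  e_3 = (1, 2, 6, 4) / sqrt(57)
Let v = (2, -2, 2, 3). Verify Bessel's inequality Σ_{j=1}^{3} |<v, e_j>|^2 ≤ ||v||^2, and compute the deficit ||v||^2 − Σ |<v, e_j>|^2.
Σ |<v, e_j>|^2 = 2630/171; ||v||^2 = 21; deficit = 961/171

Write each e_j = u_j / sqrt(<u_j, u_j>) where u_j is the displayed integer vector. Then <v, e_j> = <v, u_j> / sqrt(<u_j, u_j>), so |<v, e_j>|^2 = <v, u_j>^2 / <u_j, u_j>.
Coefficients: <v, e_1> = -1/sqrt(6), <v, e_2> = 11/sqrt(18), <v, e_3> = 22/sqrt(57).
Square and sum: Σ |<v, e_j>|^2 = 2630/171.
Compute ||v||^2 = v·v = 21.
Deficit = 21 − 2630/171 = 961/171 ≥ 0, confirming Bessel's inequality. (The deficit equals ||v − Σ <v,e_j> e_j||^2, the squared distance from v to span{e_j}.)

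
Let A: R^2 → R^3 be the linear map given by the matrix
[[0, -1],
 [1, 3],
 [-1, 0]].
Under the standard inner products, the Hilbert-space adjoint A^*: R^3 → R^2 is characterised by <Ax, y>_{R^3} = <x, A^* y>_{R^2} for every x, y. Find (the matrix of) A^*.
A^* = A^T =
[[0, 1, -1],
 [-1, 3, 0]]

For real matrices with standard dot products, the defining identity <Ax, y> = <x, A^* y> gives (Ax)^T y = x^T (A^*) y, i.e. x^T A^T y = x^T (A^*) y. Since this holds for all x, y, we must have A^* = A^T. Therefore
A^* =
[[0, 1, -1],
 [-1, 3, 0]].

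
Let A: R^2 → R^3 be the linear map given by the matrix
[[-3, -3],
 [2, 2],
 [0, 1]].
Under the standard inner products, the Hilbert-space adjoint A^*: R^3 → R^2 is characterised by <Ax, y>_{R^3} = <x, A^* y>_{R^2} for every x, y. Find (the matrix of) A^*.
A^* = A^T =
[[-3, 2, 0],
 [-3, 2, 1]]

For real matrices with standard dot products, the defining identity <Ax, y> = <x, A^* y> gives (Ax)^T y = x^T (A^*) y, i.e. x^T A^T y = x^T (A^*) y. Since this holds for all x, y, we must have A^* = A^T. Therefore
A^* =
[[-3, 2, 0],
 [-3, 2, 1]].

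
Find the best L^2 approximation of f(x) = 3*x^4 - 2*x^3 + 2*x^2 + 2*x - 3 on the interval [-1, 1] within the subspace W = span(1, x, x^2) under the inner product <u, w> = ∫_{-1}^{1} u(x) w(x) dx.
g(x) = 32*x^2/7 + 4*x/5 - 114/35

The best approximation g ∈ W is the orthogonal projection of f onto W. Writing g = a_0 + a_1 x + a_2 x^2, the coefficients solve the normal equations G · a = b where
  G_{ij} = <φ_i, φ_j> and b_i = <f, φ_i>, with φ_0 = 1, φ_1 = x, φ_2 = x^2.
G =
  [2, 0, 2/3]
  [0, 2/3, 0]
  [2/3, 0, 2/5],
b = (-52/15, 8/15, -12/35).
Solving gives a_0 = -114/35, a_1 = 4/5, a_2 = 32/7, so
  g(x) = 32*x^2/7 + 4*x/5 - 114/35.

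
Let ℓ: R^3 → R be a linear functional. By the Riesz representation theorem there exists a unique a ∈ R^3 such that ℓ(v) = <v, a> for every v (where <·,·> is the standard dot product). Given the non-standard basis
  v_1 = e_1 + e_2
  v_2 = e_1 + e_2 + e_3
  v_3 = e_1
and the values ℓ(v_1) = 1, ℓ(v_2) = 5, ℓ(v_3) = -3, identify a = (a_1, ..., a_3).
a = (-3, 4, 4)

Write a = (a_1, ..., a_3) in the standard basis. For each basis vector v_i, ℓ(v_i) = <v_i, a> is a linear equation in the a_j's. Collect the n equations into a matrix system V a = ℓ, where row i of V is v_i (expressed in the standard basis). Since V is invertible (lower-triangular with 1s on the diagonal, up to permutation), solve by back-substitution:
  V =
[[1, 1, 0],
 [1, 1, 1],
 [1, 0, 0]]
  V a = (1, 5, -3)
Solving gives a = (-3, 4, 4).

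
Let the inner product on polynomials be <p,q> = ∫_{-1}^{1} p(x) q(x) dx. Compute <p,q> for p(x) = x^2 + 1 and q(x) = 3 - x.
<p,q> = 8

Expand the product: p(x)·q(x) = -x^3 + 3*x^2 - x + 3.
∫_{-1}^{1} of each monomial x^k gives [2/(k+1) if k even, 0 if k odd]. Integrating term-by-term (or equivalently evaluating the antiderivative F(x) = -x^4/4 + x^3 - x^2/2 + 3*x at the endpoints):
  F(1) − F(−1) = 13/4 − (-19/4) = 8.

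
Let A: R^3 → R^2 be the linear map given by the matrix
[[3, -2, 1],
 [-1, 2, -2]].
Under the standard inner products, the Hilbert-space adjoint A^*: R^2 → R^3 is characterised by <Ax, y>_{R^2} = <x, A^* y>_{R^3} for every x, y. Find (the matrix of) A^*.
A^* = A^T =
[[3, -1],
 [-2, 2],
 [1, -2]]

For real matrices with standard dot products, the defining identity <Ax, y> = <x, A^* y> gives (Ax)^T y = x^T (A^*) y, i.e. x^T A^T y = x^T (A^*) y. Since this holds for all x, y, we must have A^* = A^T. Therefore
A^* =
[[3, -1],
 [-2, 2],
 [1, -2]].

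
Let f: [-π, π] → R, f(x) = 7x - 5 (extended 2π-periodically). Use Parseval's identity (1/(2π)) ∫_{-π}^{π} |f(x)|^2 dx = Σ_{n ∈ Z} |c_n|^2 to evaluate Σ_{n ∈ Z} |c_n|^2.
Σ |c_n|^2 = 49π^2/3 + 25

Expand and integrate term by term over [-π, π]:
  ∫ (7x)^2 dx = 49·(2π^3/3); ∫ 2·7·(-5)·x dx = 0 (odd integrand); ∫ (-5)^2 dx = 25·2π.
So (1/(2π)) ∫_{-π}^{π} (7x - 5)^2 dx = 49π^2/3 + 25 = 49π^2/3 + 25.
Parseval ⇒ Σ |c_n|^2 = 49π^2/3 + 25.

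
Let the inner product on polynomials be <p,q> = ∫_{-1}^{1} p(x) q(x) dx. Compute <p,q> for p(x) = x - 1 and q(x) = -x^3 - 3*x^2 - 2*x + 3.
<p,q> = -86/15

Expand the product: p(x)·q(x) = -x^4 - 2*x^3 + x^2 + 5*x - 3.
∫_{-1}^{1} of each monomial x^k gives [2/(k+1) if k even, 0 if k odd]. Integrating term-by-term (or equivalently evaluating the antiderivative F(x) = -x^5/5 - x^4/2 + x^3/3 + 5*x^2/2 - 3*x at the endpoints):
  F(1) − F(−1) = -13/15 − (73/15) = -86/15.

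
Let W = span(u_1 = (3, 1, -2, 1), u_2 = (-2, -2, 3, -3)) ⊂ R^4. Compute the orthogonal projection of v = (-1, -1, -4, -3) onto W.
proj_W(v) = (65/101, -21/101, 10/101, -53/101)

Set up U = [u_1 | ... | u_2] ∈ R^(4×2). The projector onto W = col(U) is P = U (U^T U)^(-1) U^T.
Compute U^T U =
  [15, -17]
  [-17, 26],
and U^T v = (1, 1).
Solve U^T U · c = U^T v for the coefficients: c = (43/101, 32/101). The projection is proj_W(v) = U c.
Check: (v - proj_W(v)) · u_1 = 0  (should be 0).
Check: (v - proj_W(v)) · u_2 = 0  (should be 0).
Result: proj_W(v) = (65/101, -21/101, 10/101, -53/101).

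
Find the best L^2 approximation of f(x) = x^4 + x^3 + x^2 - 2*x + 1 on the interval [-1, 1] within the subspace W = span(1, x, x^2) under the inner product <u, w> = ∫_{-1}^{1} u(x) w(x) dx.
g(x) = 13*x^2/7 - 7*x/5 + 32/35

The best approximation g ∈ W is the orthogonal projection of f onto W. Writing g = a_0 + a_1 x + a_2 x^2, the coefficients solve the normal equations G · a = b where
  G_{ij} = <φ_i, φ_j> and b_i = <f, φ_i>, with φ_0 = 1, φ_1 = x, φ_2 = x^2.
G =
  [2, 0, 2/3]
  [0, 2/3, 0]
  [2/3, 0, 2/5],
b = (46/15, -14/15, 142/105).
Solving gives a_0 = 32/35, a_1 = -7/5, a_2 = 13/7, so
  g(x) = 13*x^2/7 - 7*x/5 + 32/35.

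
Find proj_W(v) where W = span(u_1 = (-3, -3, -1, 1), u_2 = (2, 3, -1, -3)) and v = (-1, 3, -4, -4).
proj_W(v) = (-43/171, 35/19, -611/171, -821/171)

Set up U = [u_1 | ... | u_2] ∈ R^(4×2). The projector onto W = col(U) is P = U (U^T U)^(-1) U^T.
Compute U^T U =
  [20, -17]
  [-17, 23],
and U^T v = (-6, 23).
Solve U^T U · c = U^T v for the coefficients: c = (253/171, 358/171). The projection is proj_W(v) = U c.
Check: (v - proj_W(v)) · u_1 = 0  (should be 0).
Check: (v - proj_W(v)) · u_2 = 0  (should be 0).
Result: proj_W(v) = (-43/171, 35/19, -611/171, -821/171).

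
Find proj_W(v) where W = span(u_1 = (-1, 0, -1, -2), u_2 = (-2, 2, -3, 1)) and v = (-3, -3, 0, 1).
proj_W(v) = (-7/33, 2/33, -8/33, -3/11)

Set up U = [u_1 | ... | u_2] ∈ R^(4×2). The projector onto W = col(U) is P = U (U^T U)^(-1) U^T.
Compute U^T U =
  [6, 3]
  [3, 18],
and U^T v = (1, 1).
Solve U^T U · c = U^T v for the coefficients: c = (5/33, 1/33). The projection is proj_W(v) = U c.
Check: (v - proj_W(v)) · u_1 = 0  (should be 0).
Check: (v - proj_W(v)) · u_2 = 0  (should be 0).
Result: proj_W(v) = (-7/33, 2/33, -8/33, -3/11).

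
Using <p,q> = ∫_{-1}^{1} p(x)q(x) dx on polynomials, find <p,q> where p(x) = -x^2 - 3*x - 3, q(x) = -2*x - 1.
<p,q> = 32/3

Expand the product: p(x)·q(x) = 2*x^3 + 7*x^2 + 9*x + 3.
∫_{-1}^{1} of each monomial x^k gives [2/(k+1) if k even, 0 if k odd]. Integrating term-by-term (or equivalently evaluating the antiderivative F(x) = x^4/2 + 7*x^3/3 + 9*x^2/2 + 3*x at the endpoints):
  F(1) − F(−1) = 31/3 − (-1/3) = 32/3.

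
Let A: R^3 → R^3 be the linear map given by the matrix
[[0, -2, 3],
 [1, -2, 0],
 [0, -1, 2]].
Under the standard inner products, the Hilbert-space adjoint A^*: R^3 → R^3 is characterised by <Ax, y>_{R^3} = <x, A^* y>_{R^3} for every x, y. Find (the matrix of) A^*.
A^* = A^T =
[[0, 1, 0],
 [-2, -2, -1],
 [3, 0, 2]]

For real matrices with standard dot products, the defining identity <Ax, y> = <x, A^* y> gives (Ax)^T y = x^T (A^*) y, i.e. x^T A^T y = x^T (A^*) y. Since this holds for all x, y, we must have A^* = A^T. Therefore
A^* =
[[0, 1, 0],
 [-2, -2, -1],
 [3, 0, 2]].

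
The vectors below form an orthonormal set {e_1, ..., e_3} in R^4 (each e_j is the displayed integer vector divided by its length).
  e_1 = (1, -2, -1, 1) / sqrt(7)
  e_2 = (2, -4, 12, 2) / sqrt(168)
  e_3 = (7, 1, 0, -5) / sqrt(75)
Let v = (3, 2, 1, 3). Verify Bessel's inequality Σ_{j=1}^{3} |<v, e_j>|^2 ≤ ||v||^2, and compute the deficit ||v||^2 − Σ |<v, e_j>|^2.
Σ |<v, e_j>|^2 = 63/25; ||v||^2 = 23; deficit = 512/25

Write each e_j = u_j / sqrt(<u_j, u_j>) where u_j is the displayed integer vector. Then <v, e_j> = <v, u_j> / sqrt(<u_j, u_j>), so |<v, e_j>|^2 = <v, u_j>^2 / <u_j, u_j>.
Coefficients: <v, e_1> = 1/sqrt(7), <v, e_2> = 16/sqrt(168), <v, e_3> = 8/sqrt(75).
Square and sum: Σ |<v, e_j>|^2 = 63/25.
Compute ||v||^2 = v·v = 23.
Deficit = 23 − 63/25 = 512/25 ≥ 0, confirming Bessel's inequality. (The deficit equals ||v − Σ <v,e_j> e_j||^2, the squared distance from v to span{e_j}.)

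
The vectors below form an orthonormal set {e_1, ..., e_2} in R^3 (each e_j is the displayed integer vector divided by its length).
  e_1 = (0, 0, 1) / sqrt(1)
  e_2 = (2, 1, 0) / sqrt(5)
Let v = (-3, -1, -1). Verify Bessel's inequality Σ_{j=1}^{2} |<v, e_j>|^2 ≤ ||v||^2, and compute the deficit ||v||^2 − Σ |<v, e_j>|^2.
Σ |<v, e_j>|^2 = 54/5; ||v||^2 = 11; deficit = 1/5

Write each e_j = u_j / sqrt(<u_j, u_j>) where u_j is the displayed integer vector. Then <v, e_j> = <v, u_j> / sqrt(<u_j, u_j>), so |<v, e_j>|^2 = <v, u_j>^2 / <u_j, u_j>.
Coefficients: <v, e_1> = -1/sqrt(1), <v, e_2> = -7/sqrt(5).
Square and sum: Σ |<v, e_j>|^2 = 54/5.
Compute ||v||^2 = v·v = 11.
Deficit = 11 − 54/5 = 1/5 ≥ 0, confirming Bessel's inequality. (The deficit equals ||v − Σ <v,e_j> e_j||^2, the squared distance from v to span{e_j}.)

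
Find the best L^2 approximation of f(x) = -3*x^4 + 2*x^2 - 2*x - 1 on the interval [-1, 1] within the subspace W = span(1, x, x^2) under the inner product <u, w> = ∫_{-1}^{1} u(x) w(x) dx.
g(x) = -4*x^2/7 - 2*x - 26/35

The best approximation g ∈ W is the orthogonal projection of f onto W. Writing g = a_0 + a_1 x + a_2 x^2, the coefficients solve the normal equations G · a = b where
  G_{ij} = <φ_i, φ_j> and b_i = <f, φ_i>, with φ_0 = 1, φ_1 = x, φ_2 = x^2.
G =
  [2, 0, 2/3]
  [0, 2/3, 0]
  [2/3, 0, 2/5],
b = (-28/15, -4/3, -76/105).
Solving gives a_0 = -26/35, a_1 = -2, a_2 = -4/7, so
  g(x) = -4*x^2/7 - 2*x - 26/35.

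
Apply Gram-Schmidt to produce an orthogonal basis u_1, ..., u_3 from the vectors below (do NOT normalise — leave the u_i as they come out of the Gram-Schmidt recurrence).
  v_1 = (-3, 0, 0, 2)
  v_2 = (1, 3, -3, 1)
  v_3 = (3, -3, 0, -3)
Orthogonal basis:
  u_1 = (-3, 0, 0, 2)
  u_2 = (10/13, 3, -3, 15/13)
  u_3 = (-18/259, -381/259, -396/259, -27/259)

Apply the Gram-Schmidt recurrence
  u_1 = v_1
  u_i = v_i − Σ_{j<i} ((v_i · u_j) / (u_j · u_j)) · u_j.

Step by step this gives:
  u_1 = (-3, 0, 0, 2)
  u_2 = (10/13, 3, -3, 15/13)
  u_3 = (-18/259, -381/259, -396/259, -27/259)

Orthogonality check:
  u_2 · u_1 = 0 (should be 0)
  u_3 · u_1 = 0 (should be 0)
  u_3 · u_2 = 0 (should be 0)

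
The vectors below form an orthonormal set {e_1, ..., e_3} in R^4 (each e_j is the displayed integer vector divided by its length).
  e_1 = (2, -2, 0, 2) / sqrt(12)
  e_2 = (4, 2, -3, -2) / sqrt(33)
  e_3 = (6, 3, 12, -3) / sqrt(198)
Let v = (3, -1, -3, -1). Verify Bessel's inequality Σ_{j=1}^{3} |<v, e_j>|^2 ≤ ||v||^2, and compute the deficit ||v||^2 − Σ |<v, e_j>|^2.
Σ |<v, e_j>|^2 = 18; ||v||^2 = 20; deficit = 2

Write each e_j = u_j / sqrt(<u_j, u_j>) where u_j is the displayed integer vector. Then <v, e_j> = <v, u_j> / sqrt(<u_j, u_j>), so |<v, e_j>|^2 = <v, u_j>^2 / <u_j, u_j>.
Coefficients: <v, e_1> = 6/sqrt(12), <v, e_2> = 21/sqrt(33), <v, e_3> = -18/sqrt(198).
Square and sum: Σ |<v, e_j>|^2 = 18.
Compute ||v||^2 = v·v = 20.
Deficit = 20 − 18 = 2 ≥ 0, confirming Bessel's inequality. (The deficit equals ||v − Σ <v,e_j> e_j||^2, the squared distance from v to span{e_j}.)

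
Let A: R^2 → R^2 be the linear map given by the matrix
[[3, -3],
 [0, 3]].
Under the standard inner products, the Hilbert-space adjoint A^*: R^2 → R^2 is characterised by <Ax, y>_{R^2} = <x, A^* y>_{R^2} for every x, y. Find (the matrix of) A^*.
A^* = A^T =
[[3, 0],
 [-3, 3]]

For real matrices with standard dot products, the defining identity <Ax, y> = <x, A^* y> gives (Ax)^T y = x^T (A^*) y, i.e. x^T A^T y = x^T (A^*) y. Since this holds for all x, y, we must have A^* = A^T. Therefore
A^* =
[[3, 0],
 [-3, 3]].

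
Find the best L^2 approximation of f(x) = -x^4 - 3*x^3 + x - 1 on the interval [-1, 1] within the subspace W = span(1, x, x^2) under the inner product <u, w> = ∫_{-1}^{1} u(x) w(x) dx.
g(x) = -6*x^2/7 - 4*x/5 - 32/35

The best approximation g ∈ W is the orthogonal projection of f onto W. Writing g = a_0 + a_1 x + a_2 x^2, the coefficients solve the normal equations G · a = b where
  G_{ij} = <φ_i, φ_j> and b_i = <f, φ_i>, with φ_0 = 1, φ_1 = x, φ_2 = x^2.
G =
  [2, 0, 2/3]
  [0, 2/3, 0]
  [2/3, 0, 2/5],
b = (-12/5, -8/15, -20/21).
Solving gives a_0 = -32/35, a_1 = -4/5, a_2 = -6/7, so
  g(x) = -6*x^2/7 - 4*x/5 - 32/35.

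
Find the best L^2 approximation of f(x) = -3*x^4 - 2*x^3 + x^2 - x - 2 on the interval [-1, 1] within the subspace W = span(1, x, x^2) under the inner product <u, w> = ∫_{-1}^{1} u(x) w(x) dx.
g(x) = -11*x^2/7 - 11*x/5 - 61/35

The best approximation g ∈ W is the orthogonal projection of f onto W. Writing g = a_0 + a_1 x + a_2 x^2, the coefficients solve the normal equations G · a = b where
  G_{ij} = <φ_i, φ_j> and b_i = <f, φ_i>, with φ_0 = 1, φ_1 = x, φ_2 = x^2.
G =
  [2, 0, 2/3]
  [0, 2/3, 0]
  [2/3, 0, 2/5],
b = (-68/15, -22/15, -188/105).
Solving gives a_0 = -61/35, a_1 = -11/5, a_2 = -11/7, so
  g(x) = -11*x^2/7 - 11*x/5 - 61/35.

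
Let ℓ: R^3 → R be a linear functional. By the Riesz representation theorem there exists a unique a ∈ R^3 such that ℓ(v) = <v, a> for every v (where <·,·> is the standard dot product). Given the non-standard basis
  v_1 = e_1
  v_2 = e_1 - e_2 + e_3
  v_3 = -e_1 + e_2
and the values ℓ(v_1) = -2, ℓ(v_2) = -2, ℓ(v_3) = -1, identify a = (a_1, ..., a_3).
a = (-2, -3, -3)

Write a = (a_1, ..., a_3) in the standard basis. For each basis vector v_i, ℓ(v_i) = <v_i, a> is a linear equation in the a_j's. Collect the n equations into a matrix system V a = ℓ, where row i of V is v_i (expressed in the standard basis). Since V is invertible (lower-triangular with 1s on the diagonal, up to permutation), solve by back-substitution:
  V =
[[1, 0, 0],
 [1, -1, 1],
 [-1, 1, 0]]
  V a = (-2, -2, -1)
Solving gives a = (-2, -3, -3).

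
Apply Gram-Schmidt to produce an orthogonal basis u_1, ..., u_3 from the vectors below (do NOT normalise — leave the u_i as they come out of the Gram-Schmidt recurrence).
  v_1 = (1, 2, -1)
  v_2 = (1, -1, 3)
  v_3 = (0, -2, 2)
Orthogonal basis:
  u_1 = (1, 2, -1)
  u_2 = (5/3, 1/3, 7/3)
  u_3 = (1/5, -4/25, -3/25)

Apply the Gram-Schmidt recurrence
  u_1 = v_1
  u_i = v_i − Σ_{j<i} ((v_i · u_j) / (u_j · u_j)) · u_j.

Step by step this gives:
  u_1 = (1, 2, -1)
  u_2 = (5/3, 1/3, 7/3)
  u_3 = (1/5, -4/25, -3/25)

Orthogonality check:
  u_2 · u_1 = 0 (should be 0)
  u_3 · u_1 = 0 (should be 0)
  u_3 · u_2 = 0 (should be 0)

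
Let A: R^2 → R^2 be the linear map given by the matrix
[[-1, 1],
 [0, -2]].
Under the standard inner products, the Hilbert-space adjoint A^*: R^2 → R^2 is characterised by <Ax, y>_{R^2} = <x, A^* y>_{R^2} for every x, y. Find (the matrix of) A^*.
A^* = A^T =
[[-1, 0],
 [1, -2]]

For real matrices with standard dot products, the defining identity <Ax, y> = <x, A^* y> gives (Ax)^T y = x^T (A^*) y, i.e. x^T A^T y = x^T (A^*) y. Since this holds for all x, y, we must have A^* = A^T. Therefore
A^* =
[[-1, 0],
 [1, -2]].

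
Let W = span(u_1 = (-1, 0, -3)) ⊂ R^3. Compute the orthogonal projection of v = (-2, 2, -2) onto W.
proj_W(v) = (-4/5, 0, -12/5)

Set up U = [u_1 | ... | u_1] ∈ R^(3×1). The projector onto W = col(U) is P = U (U^T U)^(-1) U^T.
Compute U^T U =
  [10],
and U^T v = (8).
Solve U^T U · c = U^T v for the coefficients: c = (4/5). The projection is proj_W(v) = U c.
Check: (v - proj_W(v)) · u_1 = 0  (should be 0).
Result: proj_W(v) = (-4/5, 0, -12/5).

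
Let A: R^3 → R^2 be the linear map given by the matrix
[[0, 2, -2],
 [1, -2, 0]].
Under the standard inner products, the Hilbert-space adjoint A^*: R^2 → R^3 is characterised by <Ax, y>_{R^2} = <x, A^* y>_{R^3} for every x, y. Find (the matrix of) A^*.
A^* = A^T =
[[0, 1],
 [2, -2],
 [-2, 0]]

For real matrices with standard dot products, the defining identity <Ax, y> = <x, A^* y> gives (Ax)^T y = x^T (A^*) y, i.e. x^T A^T y = x^T (A^*) y. Since this holds for all x, y, we must have A^* = A^T. Therefore
A^* =
[[0, 1],
 [2, -2],
 [-2, 0]].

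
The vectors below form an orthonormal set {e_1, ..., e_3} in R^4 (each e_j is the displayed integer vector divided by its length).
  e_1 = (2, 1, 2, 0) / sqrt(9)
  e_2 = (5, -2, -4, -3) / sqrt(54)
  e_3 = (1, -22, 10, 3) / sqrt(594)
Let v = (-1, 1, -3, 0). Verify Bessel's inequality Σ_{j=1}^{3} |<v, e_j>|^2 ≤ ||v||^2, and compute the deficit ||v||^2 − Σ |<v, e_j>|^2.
Σ |<v, e_j>|^2 = 117/11; ||v||^2 = 11; deficit = 4/11

Write each e_j = u_j / sqrt(<u_j, u_j>) where u_j is the displayed integer vector. Then <v, e_j> = <v, u_j> / sqrt(<u_j, u_j>), so |<v, e_j>|^2 = <v, u_j>^2 / <u_j, u_j>.
Coefficients: <v, e_1> = -7/sqrt(9), <v, e_2> = 5/sqrt(54), <v, e_3> = -53/sqrt(594).
Square and sum: Σ |<v, e_j>|^2 = 117/11.
Compute ||v||^2 = v·v = 11.
Deficit = 11 − 117/11 = 4/11 ≥ 0, confirming Bessel's inequality. (The deficit equals ||v − Σ <v,e_j> e_j||^2, the squared distance from v to span{e_j}.)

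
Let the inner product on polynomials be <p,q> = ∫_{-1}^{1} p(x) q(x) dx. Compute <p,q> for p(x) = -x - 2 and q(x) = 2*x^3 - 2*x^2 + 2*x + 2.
<p,q> = -112/15

Expand the product: p(x)·q(x) = -2*x^4 - 2*x^3 + 2*x^2 - 6*x - 4.
∫_{-1}^{1} of each monomial x^k gives [2/(k+1) if k even, 0 if k odd]. Integrating term-by-term (or equivalently evaluating the antiderivative F(x) = -2*x^5/5 - x^4/2 + 2*x^3/3 - 3*x^2 - 4*x at the endpoints):
  F(1) − F(−1) = -217/30 − (7/30) = -112/15.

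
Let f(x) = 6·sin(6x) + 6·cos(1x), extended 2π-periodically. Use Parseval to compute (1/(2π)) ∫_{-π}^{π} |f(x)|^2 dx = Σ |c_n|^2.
Σ |c_n|^2 = 36

Expand |f|^2 and use orthogonality of {sin(nx), cos(mx)} on [-π, π]:
  ∫_{-π}^{π} sin(nx)^2 dx = π, ∫ cos(mx)^2 dx = π, and cross terms integrate to 0.
So ∫_{-π}^{π} f(x)^2 dx = 6^2 · π + 6^2 · π = (36 + 36)π.
Divide by 2π: (36 + 36)/2 = 36.
By Parseval, this equals Σ |c_n|^2.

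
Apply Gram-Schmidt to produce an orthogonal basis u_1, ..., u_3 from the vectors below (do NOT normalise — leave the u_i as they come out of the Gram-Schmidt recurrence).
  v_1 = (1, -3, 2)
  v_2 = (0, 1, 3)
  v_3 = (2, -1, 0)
Orthogonal basis:
  u_1 = (1, -3, 2)
  u_2 = (-3/14, 23/14, 18/7)
  u_3 = (209/131, 57/131, -19/131)

Apply the Gram-Schmidt recurrence
  u_1 = v_1
  u_i = v_i − Σ_{j<i} ((v_i · u_j) / (u_j · u_j)) · u_j.

Step by step this gives:
  u_1 = (1, -3, 2)
  u_2 = (-3/14, 23/14, 18/7)
  u_3 = (209/131, 57/131, -19/131)

Orthogonality check:
  u_2 · u_1 = 0 (should be 0)
  u_3 · u_1 = 0 (should be 0)
  u_3 · u_2 = 0 (should be 0)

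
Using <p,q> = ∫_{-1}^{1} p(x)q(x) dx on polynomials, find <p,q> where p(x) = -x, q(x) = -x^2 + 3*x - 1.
<p,q> = -2

Expand the product: p(x)·q(x) = x^3 - 3*x^2 + x.
∫_{-1}^{1} of each monomial x^k gives [2/(k+1) if k even, 0 if k odd]. Integrating term-by-term (or equivalently evaluating the antiderivative F(x) = x^4/4 - x^3 + x^2/2 at the endpoints):
  F(1) − F(−1) = -1/4 − (7/4) = -2.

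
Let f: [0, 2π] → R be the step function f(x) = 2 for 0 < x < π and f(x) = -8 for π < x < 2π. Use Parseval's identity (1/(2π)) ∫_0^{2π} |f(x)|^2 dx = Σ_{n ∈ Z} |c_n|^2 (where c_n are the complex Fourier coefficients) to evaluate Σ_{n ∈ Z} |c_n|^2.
Σ |c_n|^2 = 34

Parseval equates the L^2 energy of f (normalised by 1/(2π)) with the ℓ^2 sum of its Fourier coefficients: (1/(2π)) ∫_0^{2π} |f|^2 = Σ |c_n|^2.
Compute the left side: (1/(2π)) [∫_0^π 2^2 dx + ∫_π^{2π} (-8)^2 dx] = (1/(2π)) · (4π + 64π) = (4 + 64)/2 = 34.
So Σ_{n ∈ Z} |c_n|^2 = 34.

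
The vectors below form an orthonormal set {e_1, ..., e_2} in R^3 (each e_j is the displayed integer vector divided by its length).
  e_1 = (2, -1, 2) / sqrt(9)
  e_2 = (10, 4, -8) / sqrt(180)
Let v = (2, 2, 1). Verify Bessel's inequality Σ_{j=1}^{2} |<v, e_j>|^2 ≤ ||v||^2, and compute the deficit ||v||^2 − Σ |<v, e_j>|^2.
Σ |<v, e_j>|^2 = 4; ||v||^2 = 9; deficit = 5

Write each e_j = u_j / sqrt(<u_j, u_j>) where u_j is the displayed integer vector. Then <v, e_j> = <v, u_j> / sqrt(<u_j, u_j>), so |<v, e_j>|^2 = <v, u_j>^2 / <u_j, u_j>.
Coefficients: <v, e_1> = 4/sqrt(9), <v, e_2> = 20/sqrt(180).
Square and sum: Σ |<v, e_j>|^2 = 4.
Compute ||v||^2 = v·v = 9.
Deficit = 9 − 4 = 5 ≥ 0, confirming Bessel's inequality. (The deficit equals ||v − Σ <v,e_j> e_j||^2, the squared distance from v to span{e_j}.)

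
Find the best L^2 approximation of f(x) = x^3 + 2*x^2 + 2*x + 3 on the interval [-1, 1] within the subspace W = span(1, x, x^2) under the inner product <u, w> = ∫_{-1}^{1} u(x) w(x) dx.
g(x) = 2*x^2 + 13*x/5 + 3

The best approximation g ∈ W is the orthogonal projection of f onto W. Writing g = a_0 + a_1 x + a_2 x^2, the coefficients solve the normal equations G · a = b where
  G_{ij} = <φ_i, φ_j> and b_i = <f, φ_i>, with φ_0 = 1, φ_1 = x, φ_2 = x^2.
G =
  [2, 0, 2/3]
  [0, 2/3, 0]
  [2/3, 0, 2/5],
b = (22/3, 26/15, 14/5).
Solving gives a_0 = 3, a_1 = 13/5, a_2 = 2, so
  g(x) = 2*x^2 + 13*x/5 + 3.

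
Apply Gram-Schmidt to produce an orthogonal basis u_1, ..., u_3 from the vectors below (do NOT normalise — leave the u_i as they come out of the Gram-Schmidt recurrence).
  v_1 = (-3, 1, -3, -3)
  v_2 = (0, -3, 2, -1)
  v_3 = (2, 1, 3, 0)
Orthogonal basis:
  u_1 = (-3, 1, -3, -3)
  u_2 = (-9/14, -39/14, 19/14, -23/14)
  u_3 = (1/2, 3/2, 3/2, -3/2)

Apply the Gram-Schmidt recurrence
  u_1 = v_1
  u_i = v_i − Σ_{j<i} ((v_i · u_j) / (u_j · u_j)) · u_j.

Step by step this gives:
  u_1 = (-3, 1, -3, -3)
  u_2 = (-9/14, -39/14, 19/14, -23/14)
  u_3 = (1/2, 3/2, 3/2, -3/2)

Orthogonality check:
  u_2 · u_1 = 0 (should be 0)
  u_3 · u_1 = 0 (should be 0)
  u_3 · u_2 = 0 (should be 0)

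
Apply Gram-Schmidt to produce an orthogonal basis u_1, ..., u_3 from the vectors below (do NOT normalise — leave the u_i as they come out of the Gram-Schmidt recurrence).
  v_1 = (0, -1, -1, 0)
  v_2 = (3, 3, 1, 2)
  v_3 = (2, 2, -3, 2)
Orthogonal basis:
  u_1 = (0, -1, -1, 0)
  u_2 = (3, 1, -1, 2)
  u_3 = (-1, 3/2, -3/2, 0)

Apply the Gram-Schmidt recurrence
  u_1 = v_1
  u_i = v_i − Σ_{j<i} ((v_i · u_j) / (u_j · u_j)) · u_j.

Step by step this gives:
  u_1 = (0, -1, -1, 0)
  u_2 = (3, 1, -1, 2)
  u_3 = (-1, 3/2, -3/2, 0)

Orthogonality check:
  u_2 · u_1 = 0 (should be 0)
  u_3 · u_1 = 0 (should be 0)
  u_3 · u_2 = 0 (should be 0)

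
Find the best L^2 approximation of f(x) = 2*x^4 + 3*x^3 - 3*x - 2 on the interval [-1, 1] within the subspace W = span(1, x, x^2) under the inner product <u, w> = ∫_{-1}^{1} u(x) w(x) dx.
g(x) = 12*x^2/7 - 6*x/5 - 76/35

The best approximation g ∈ W is the orthogonal projection of f onto W. Writing g = a_0 + a_1 x + a_2 x^2, the coefficients solve the normal equations G · a = b where
  G_{ij} = <φ_i, φ_j> and b_i = <f, φ_i>, with φ_0 = 1, φ_1 = x, φ_2 = x^2.
G =
  [2, 0, 2/3]
  [0, 2/3, 0]
  [2/3, 0, 2/5],
b = (-16/5, -4/5, -16/21).
Solving gives a_0 = -76/35, a_1 = -6/5, a_2 = 12/7, so
  g(x) = 12*x^2/7 - 6*x/5 - 76/35.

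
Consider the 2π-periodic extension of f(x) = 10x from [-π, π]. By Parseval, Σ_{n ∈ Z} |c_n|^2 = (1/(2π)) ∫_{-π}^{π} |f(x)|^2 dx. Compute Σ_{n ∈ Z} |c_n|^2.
Σ |c_n|^2 = 100π^2/3

Expand and integrate term by term over [-π, π]:
  ∫ (10x)^2 dx = 100·(2π^3/3); ∫ 2·10·(0)·x dx = 0 (odd integrand); ∫ 0^2 dx = 0·2π.
So (1/(2π)) ∫_{-π}^{π} (10x)^2 dx = 100π^2/3 + 0 = 100π^2/3.
Parseval ⇒ Σ |c_n|^2 = 100π^2/3.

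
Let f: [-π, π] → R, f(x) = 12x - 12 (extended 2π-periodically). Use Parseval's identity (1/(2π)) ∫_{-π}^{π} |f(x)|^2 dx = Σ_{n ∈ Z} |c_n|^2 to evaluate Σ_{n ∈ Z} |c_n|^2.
Σ |c_n|^2 = 48π^2 + 144

Expand and integrate term by term over [-π, π]:
  ∫ (12x)^2 dx = 144·(2π^3/3); ∫ 2·12·(-12)·x dx = 0 (odd integrand); ∫ (-12)^2 dx = 144·2π.
So (1/(2π)) ∫_{-π}^{π} (12x - 12)^2 dx = 144π^2/3 + 144 = 48π^2 + 144.
Parseval ⇒ Σ |c_n|^2 = 48π^2 + 144.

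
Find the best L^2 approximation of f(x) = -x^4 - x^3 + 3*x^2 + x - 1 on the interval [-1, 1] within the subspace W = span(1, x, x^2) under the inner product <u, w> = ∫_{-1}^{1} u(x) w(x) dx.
g(x) = 15*x^2/7 + 2*x/5 - 32/35

The best approximation g ∈ W is the orthogonal projection of f onto W. Writing g = a_0 + a_1 x + a_2 x^2, the coefficients solve the normal equations G · a = b where
  G_{ij} = <φ_i, φ_j> and b_i = <f, φ_i>, with φ_0 = 1, φ_1 = x, φ_2 = x^2.
G =
  [2, 0, 2/3]
  [0, 2/3, 0]
  [2/3, 0, 2/5],
b = (-2/5, 4/15, 26/105).
Solving gives a_0 = -32/35, a_1 = 2/5, a_2 = 15/7, so
  g(x) = 15*x^2/7 + 2*x/5 - 32/35.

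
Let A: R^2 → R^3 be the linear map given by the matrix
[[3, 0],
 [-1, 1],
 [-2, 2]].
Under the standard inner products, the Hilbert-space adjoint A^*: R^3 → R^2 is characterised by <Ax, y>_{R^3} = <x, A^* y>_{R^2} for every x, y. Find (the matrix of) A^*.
A^* = A^T =
[[3, -1, -2],
 [0, 1, 2]]

For real matrices with standard dot products, the defining identity <Ax, y> = <x, A^* y> gives (Ax)^T y = x^T (A^*) y, i.e. x^T A^T y = x^T (A^*) y. Since this holds for all x, y, we must have A^* = A^T. Therefore
A^* =
[[3, -1, -2],
 [0, 1, 2]].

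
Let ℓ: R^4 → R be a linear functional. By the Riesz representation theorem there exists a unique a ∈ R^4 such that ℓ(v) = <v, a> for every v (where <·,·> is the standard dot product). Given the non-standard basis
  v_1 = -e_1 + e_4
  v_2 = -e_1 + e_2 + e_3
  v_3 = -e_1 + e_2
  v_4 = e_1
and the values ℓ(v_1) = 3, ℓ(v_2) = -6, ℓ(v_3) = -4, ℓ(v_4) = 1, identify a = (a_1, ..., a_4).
a = (1, -3, -2, 4)

Write a = (a_1, ..., a_4) in the standard basis. For each basis vector v_i, ℓ(v_i) = <v_i, a> is a linear equation in the a_j's. Collect the n equations into a matrix system V a = ℓ, where row i of V is v_i (expressed in the standard basis). Since V is invertible (lower-triangular with 1s on the diagonal, up to permutation), solve by back-substitution:
  V =
[[-1, 0, 0, 1],
 [-1, 1, 1, 0],
 [-1, 1, 0, 0],
 [1, 0, 0, 0]]
  V a = (3, -6, -4, 1)
Solving gives a = (1, -3, -2, 4).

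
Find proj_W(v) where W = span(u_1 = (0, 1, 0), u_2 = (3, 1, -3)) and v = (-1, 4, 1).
proj_W(v) = (-1, 4, 1)

Set up U = [u_1 | ... | u_2] ∈ R^(3×2). The projector onto W = col(U) is P = U (U^T U)^(-1) U^T.
Compute U^T U =
  [1, 1]
  [1, 19],
and U^T v = (4, -2).
Solve U^T U · c = U^T v for the coefficients: c = (13/3, -1/3). The projection is proj_W(v) = U c.
Check: (v - proj_W(v)) · u_1 = 0  (should be 0).
Check: (v - proj_W(v)) · u_2 = 0  (should be 0).
Result: proj_W(v) = (-1, 4, 1).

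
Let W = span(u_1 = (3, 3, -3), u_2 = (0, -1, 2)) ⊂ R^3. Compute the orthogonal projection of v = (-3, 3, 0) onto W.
proj_W(v) = (-3/2, 0, -3/2)

Set up U = [u_1 | ... | u_2] ∈ R^(3×2). The projector onto W = col(U) is P = U (U^T U)^(-1) U^T.
Compute U^T U =
  [27, -9]
  [-9, 5],
and U^T v = (0, -3).
Solve U^T U · c = U^T v for the coefficients: c = (-1/2, -3/2). The projection is proj_W(v) = U c.
Check: (v - proj_W(v)) · u_1 = 0  (should be 0).
Check: (v - proj_W(v)) · u_2 = 0  (should be 0).
Result: proj_W(v) = (-3/2, 0, -3/2).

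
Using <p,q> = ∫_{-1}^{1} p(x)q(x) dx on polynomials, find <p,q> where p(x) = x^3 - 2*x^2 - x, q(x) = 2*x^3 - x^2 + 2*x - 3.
<p,q> = 424/105

Expand the product: p(x)·q(x) = 2*x^6 - 5*x^5 + 2*x^4 - 6*x^3 + 4*x^2 + 3*x.
∫_{-1}^{1} of each monomial x^k gives [2/(k+1) if k even, 0 if k odd]. Integrating term-by-term (or equivalently evaluating the antiderivative F(x) = 2*x^7/7 - 5*x^6/6 + 2*x^5/5 - 3*x^4/2 + 4*x^3/3 + 3*x^2/2 at the endpoints):
  F(1) − F(−1) = 83/70 − (-599/210) = 424/105.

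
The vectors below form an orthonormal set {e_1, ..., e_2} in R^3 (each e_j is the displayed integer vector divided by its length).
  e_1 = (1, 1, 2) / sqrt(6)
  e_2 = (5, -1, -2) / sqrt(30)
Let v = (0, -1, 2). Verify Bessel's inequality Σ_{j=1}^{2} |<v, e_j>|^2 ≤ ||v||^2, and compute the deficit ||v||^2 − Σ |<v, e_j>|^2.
Σ |<v, e_j>|^2 = 9/5; ||v||^2 = 5; deficit = 16/5

Write each e_j = u_j / sqrt(<u_j, u_j>) where u_j is the displayed integer vector. Then <v, e_j> = <v, u_j> / sqrt(<u_j, u_j>), so |<v, e_j>|^2 = <v, u_j>^2 / <u_j, u_j>.
Coefficients: <v, e_1> = 3/sqrt(6), <v, e_2> = -3/sqrt(30).
Square and sum: Σ |<v, e_j>|^2 = 9/5.
Compute ||v||^2 = v·v = 5.
Deficit = 5 − 9/5 = 16/5 ≥ 0, confirming Bessel's inequality. (The deficit equals ||v − Σ <v,e_j> e_j||^2, the squared distance from v to span{e_j}.)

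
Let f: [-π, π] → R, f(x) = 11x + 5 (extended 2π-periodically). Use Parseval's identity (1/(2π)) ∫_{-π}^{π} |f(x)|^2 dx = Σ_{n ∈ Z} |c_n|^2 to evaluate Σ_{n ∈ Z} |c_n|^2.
Σ |c_n|^2 = 121π^2/3 + 25

Expand and integrate term by term over [-π, π]:
  ∫ (11x)^2 dx = 121·(2π^3/3); ∫ 2·11·(5)·x dx = 0 (odd integrand); ∫ 5^2 dx = 25·2π.
So (1/(2π)) ∫_{-π}^{π} (11x + 5)^2 dx = 121π^2/3 + 25 = 121π^2/3 + 25.
Parseval ⇒ Σ |c_n|^2 = 121π^2/3 + 25.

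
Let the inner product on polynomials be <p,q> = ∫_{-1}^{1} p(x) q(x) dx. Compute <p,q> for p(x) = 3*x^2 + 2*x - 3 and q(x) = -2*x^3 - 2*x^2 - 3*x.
<p,q> = -4

Expand the product: p(x)·q(x) = -6*x^5 - 10*x^4 - 7*x^3 + 9*x.
∫_{-1}^{1} of each monomial x^k gives [2/(k+1) if k even, 0 if k odd]. Integrating term-by-term (or equivalently evaluating the antiderivative F(x) = -x^6 - 2*x^5 - 7*x^4/4 + 9*x^2/2 at the endpoints):
  F(1) − F(−1) = -1/4 − (15/4) = -4.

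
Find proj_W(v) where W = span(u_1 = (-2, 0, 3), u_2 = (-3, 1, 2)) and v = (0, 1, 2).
proj_W(v) = (-27/38, -7/38, 29/19)

Set up U = [u_1 | ... | u_2] ∈ R^(3×2). The projector onto W = col(U) is P = U (U^T U)^(-1) U^T.
Compute U^T U =
  [13, 12]
  [12, 14],
and U^T v = (6, 5).
Solve U^T U · c = U^T v for the coefficients: c = (12/19, -7/38). The projection is proj_W(v) = U c.
Check: (v - proj_W(v)) · u_1 = 0  (should be 0).
Check: (v - proj_W(v)) · u_2 = 0  (should be 0).
Result: proj_W(v) = (-27/38, -7/38, 29/19).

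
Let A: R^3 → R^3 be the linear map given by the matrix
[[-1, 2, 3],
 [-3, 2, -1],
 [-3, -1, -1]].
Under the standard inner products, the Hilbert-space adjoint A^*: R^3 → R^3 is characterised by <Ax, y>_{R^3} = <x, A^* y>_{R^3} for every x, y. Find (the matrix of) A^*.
A^* = A^T =
[[-1, -3, -3],
 [2, 2, -1],
 [3, -1, -1]]

For real matrices with standard dot products, the defining identity <Ax, y> = <x, A^* y> gives (Ax)^T y = x^T (A^*) y, i.e. x^T A^T y = x^T (A^*) y. Since this holds for all x, y, we must have A^* = A^T. Therefore
A^* =
[[-1, -3, -3],
 [2, 2, -1],
 [3, -1, -1]].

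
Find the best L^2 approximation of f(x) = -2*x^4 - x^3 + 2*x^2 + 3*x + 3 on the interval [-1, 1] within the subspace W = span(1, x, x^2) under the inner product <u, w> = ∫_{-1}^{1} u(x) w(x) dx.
g(x) = 2*x^2/7 + 12*x/5 + 111/35

The best approximation g ∈ W is the orthogonal projection of f onto W. Writing g = a_0 + a_1 x + a_2 x^2, the coefficients solve the normal equations G · a = b where
  G_{ij} = <φ_i, φ_j> and b_i = <f, φ_i>, with φ_0 = 1, φ_1 = x, φ_2 = x^2.
G =
  [2, 0, 2/3]
  [0, 2/3, 0]
  [2/3, 0, 2/5],
b = (98/15, 8/5, 78/35).
Solving gives a_0 = 111/35, a_1 = 12/5, a_2 = 2/7, so
  g(x) = 2*x^2/7 + 12*x/5 + 111/35.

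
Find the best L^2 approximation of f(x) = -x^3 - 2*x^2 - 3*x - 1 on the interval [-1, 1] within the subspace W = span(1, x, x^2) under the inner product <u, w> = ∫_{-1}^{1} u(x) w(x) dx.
g(x) = -2*x^2 - 18*x/5 - 1

The best approximation g ∈ W is the orthogonal projection of f onto W. Writing g = a_0 + a_1 x + a_2 x^2, the coefficients solve the normal equations G · a = b where
  G_{ij} = <φ_i, φ_j> and b_i = <f, φ_i>, with φ_0 = 1, φ_1 = x, φ_2 = x^2.
G =
  [2, 0, 2/3]
  [0, 2/3, 0]
  [2/3, 0, 2/5],
b = (-10/3, -12/5, -22/15).
Solving gives a_0 = -1, a_1 = -18/5, a_2 = -2, so
  g(x) = -2*x^2 - 18*x/5 - 1.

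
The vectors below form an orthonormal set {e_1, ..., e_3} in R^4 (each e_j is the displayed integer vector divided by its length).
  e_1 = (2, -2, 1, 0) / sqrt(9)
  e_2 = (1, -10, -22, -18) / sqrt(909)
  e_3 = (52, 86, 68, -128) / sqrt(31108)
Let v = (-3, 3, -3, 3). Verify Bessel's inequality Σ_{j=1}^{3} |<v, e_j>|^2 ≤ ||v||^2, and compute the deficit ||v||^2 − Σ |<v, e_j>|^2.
Σ |<v, e_j>|^2 = 2547/77; ||v||^2 = 36; deficit = 225/77

Write each e_j = u_j / sqrt(<u_j, u_j>) where u_j is the displayed integer vector. Then <v, e_j> = <v, u_j> / sqrt(<u_j, u_j>), so |<v, e_j>|^2 = <v, u_j>^2 / <u_j, u_j>.
Coefficients: <v, e_1> = -15/sqrt(9), <v, e_2> = -21/sqrt(909), <v, e_3> = -486/sqrt(31108).
Square and sum: Σ |<v, e_j>|^2 = 2547/77.
Compute ||v||^2 = v·v = 36.
Deficit = 36 − 2547/77 = 225/77 ≥ 0, confirming Bessel's inequality. (The deficit equals ||v − Σ <v,e_j> e_j||^2, the squared distance from v to span{e_j}.)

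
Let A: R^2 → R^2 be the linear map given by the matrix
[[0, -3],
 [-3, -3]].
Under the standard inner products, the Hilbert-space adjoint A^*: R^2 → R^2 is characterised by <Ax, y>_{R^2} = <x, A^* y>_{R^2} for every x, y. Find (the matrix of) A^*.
A^* = A^T =
[[0, -3],
 [-3, -3]]

For real matrices with standard dot products, the defining identity <Ax, y> = <x, A^* y> gives (Ax)^T y = x^T (A^*) y, i.e. x^T A^T y = x^T (A^*) y. Since this holds for all x, y, we must have A^* = A^T. Therefore
A^* =
[[0, -3],
 [-3, -3]].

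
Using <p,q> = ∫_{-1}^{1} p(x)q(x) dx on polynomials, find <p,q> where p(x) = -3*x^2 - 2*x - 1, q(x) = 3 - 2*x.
<p,q> = -28/3

Expand the product: p(x)·q(x) = 6*x^3 - 5*x^2 - 4*x - 3.
∫_{-1}^{1} of each monomial x^k gives [2/(k+1) if k even, 0 if k odd]. Integrating term-by-term (or equivalently evaluating the antiderivative F(x) = 3*x^4/2 - 5*x^3/3 - 2*x^2 - 3*x at the endpoints):
  F(1) − F(−1) = -31/6 − (25/6) = -28/3.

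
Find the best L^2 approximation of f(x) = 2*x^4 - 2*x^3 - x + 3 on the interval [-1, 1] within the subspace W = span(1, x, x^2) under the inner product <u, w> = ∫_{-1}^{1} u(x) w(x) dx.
g(x) = 12*x^2/7 - 11*x/5 + 99/35

The best approximation g ∈ W is the orthogonal projection of f onto W. Writing g = a_0 + a_1 x + a_2 x^2, the coefficients solve the normal equations G · a = b where
  G_{ij} = <φ_i, φ_j> and b_i = <f, φ_i>, with φ_0 = 1, φ_1 = x, φ_2 = x^2.
G =
  [2, 0, 2/3]
  [0, 2/3, 0]
  [2/3, 0, 2/5],
b = (34/5, -22/15, 18/7).
Solving gives a_0 = 99/35, a_1 = -11/5, a_2 = 12/7, so
  g(x) = 12*x^2/7 - 11*x/5 + 99/35.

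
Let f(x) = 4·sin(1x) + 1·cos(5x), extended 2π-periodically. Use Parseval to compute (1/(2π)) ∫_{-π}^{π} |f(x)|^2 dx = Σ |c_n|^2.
Σ |c_n|^2 = 17/2

Expand |f|^2 and use orthogonality of {sin(nx), cos(mx)} on [-π, π]:
  ∫_{-π}^{π} sin(nx)^2 dx = π, ∫ cos(mx)^2 dx = π, and cross terms integrate to 0.
So ∫_{-π}^{π} f(x)^2 dx = 4^2 · π + 1^2 · π = (16 + 1)π.
Divide by 2π: (16 + 1)/2 = 17/2.
By Parseval, this equals Σ |c_n|^2.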